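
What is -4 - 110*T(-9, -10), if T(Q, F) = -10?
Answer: 1096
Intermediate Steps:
-4 - 110*T(-9, -10) = -4 - 110*(-10) = -4 + 1100 = 1096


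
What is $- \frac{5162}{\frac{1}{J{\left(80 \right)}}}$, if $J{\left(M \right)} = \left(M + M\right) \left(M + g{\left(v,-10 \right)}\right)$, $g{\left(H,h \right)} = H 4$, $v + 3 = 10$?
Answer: $-89199360$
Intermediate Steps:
$v = 7$ ($v = -3 + 10 = 7$)
$g{\left(H,h \right)} = 4 H$
$J{\left(M \right)} = 2 M \left(28 + M\right)$ ($J{\left(M \right)} = \left(M + M\right) \left(M + 4 \cdot 7\right) = 2 M \left(M + 28\right) = 2 M \left(28 + M\right)$)
$- \frac{5162}{\frac{1}{J{\left(80 \right)}}} = - \frac{5162}{\frac{1}{2 \cdot 80 \left(28 + 80\right)}} = - \frac{5162}{\frac{1}{2 \cdot 80 \cdot 108}} = - \frac{5162}{\frac{1}{17280}} = - 5162 \frac{1}{\frac{1}{17280}} = \left(-5162\right) 17280 = -89199360$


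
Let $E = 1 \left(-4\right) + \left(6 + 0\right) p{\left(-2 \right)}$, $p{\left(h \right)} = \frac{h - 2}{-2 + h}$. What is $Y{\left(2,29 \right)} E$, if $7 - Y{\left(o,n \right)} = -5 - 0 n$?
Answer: $24$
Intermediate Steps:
$p{\left(h \right)} = 1$ ($p{\left(h \right)} = \frac{-2 + h}{-2 + h} = 1$)
$Y{\left(o,n \right)} = 12$ ($Y{\left(o,n \right)} = 7 - \left(-5 - 0 n\right) = 7 - \left(-5 - 0\right) = 7 - \left(-5 + 0\right) = 7 - -5 = 7 + 5 = 12$)
$E = 2$ ($E = 1 \left(-4\right) + \left(6 + 0\right) 1 = -4 + 6 \cdot 1 = -4 + 6 = 2$)
$Y{\left(2,29 \right)} E = 12 \cdot 2 = 24$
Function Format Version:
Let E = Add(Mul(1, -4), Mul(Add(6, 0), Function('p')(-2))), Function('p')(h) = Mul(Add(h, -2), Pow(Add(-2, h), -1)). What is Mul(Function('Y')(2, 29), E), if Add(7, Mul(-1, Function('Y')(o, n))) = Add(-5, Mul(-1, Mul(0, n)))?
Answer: 24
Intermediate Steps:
Function('p')(h) = 1 (Function('p')(h) = Mul(Add(-2, h), Pow(Add(-2, h), -1)) = 1)
Function('Y')(o, n) = 12 (Function('Y')(o, n) = Add(7, Mul(-1, Add(-5, Mul(-1, Mul(0, n))))) = Add(7, Mul(-1, Add(-5, Mul(-1, 0)))) = Add(7, Mul(-1, Add(-5, 0))) = Add(7, Mul(-1, -5)) = Add(7, 5) = 12)
E = 2 (E = Add(Mul(1, -4), Mul(Add(6, 0), 1)) = Add(-4, Mul(6, 1)) = Add(-4, 6) = 2)
Mul(Function('Y')(2, 29), E) = Mul(12, 2) = 24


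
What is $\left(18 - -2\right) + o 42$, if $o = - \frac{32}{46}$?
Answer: $- \frac{212}{23} \approx -9.2174$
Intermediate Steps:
$o = - \frac{16}{23}$ ($o = \left(-32\right) \frac{1}{46} = - \frac{16}{23} \approx -0.69565$)
$\left(18 - -2\right) + o 42 = \left(18 - -2\right) - \frac{672}{23} = \left(18 + 2\right) - \frac{672}{23} = 20 - \frac{672}{23} = - \frac{212}{23}$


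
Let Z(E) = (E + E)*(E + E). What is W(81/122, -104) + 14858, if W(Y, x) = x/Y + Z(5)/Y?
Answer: 1203010/81 ≈ 14852.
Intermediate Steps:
Z(E) = 4*E**2 (Z(E) = (2*E)*(2*E) = 4*E**2)
W(Y, x) = 100/Y + x/Y (W(Y, x) = x/Y + (4*5**2)/Y = x/Y + (4*25)/Y = x/Y + 100/Y = 100/Y + x/Y)
W(81/122, -104) + 14858 = (100 - 104)/((81/122)) + 14858 = -4/(81*(1/122)) + 14858 = -4/(81/122) + 14858 = (122/81)*(-4) + 14858 = -488/81 + 14858 = 1203010/81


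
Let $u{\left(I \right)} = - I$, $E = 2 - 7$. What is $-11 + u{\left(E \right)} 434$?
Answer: $2159$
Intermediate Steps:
$E = -5$ ($E = 2 - 7 = -5$)
$-11 + u{\left(E \right)} 434 = -11 + \left(-1\right) \left(-5\right) 434 = -11 + 5 \cdot 434 = -11 + 2170 = 2159$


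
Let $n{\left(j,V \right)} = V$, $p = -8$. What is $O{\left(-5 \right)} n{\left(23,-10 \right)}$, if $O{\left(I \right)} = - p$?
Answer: $-80$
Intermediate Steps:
$O{\left(I \right)} = 8$ ($O{\left(I \right)} = \left(-1\right) \left(-8\right) = 8$)
$O{\left(-5 \right)} n{\left(23,-10 \right)} = 8 \left(-10\right) = -80$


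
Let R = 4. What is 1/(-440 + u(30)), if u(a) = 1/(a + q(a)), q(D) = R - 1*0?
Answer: -34/14959 ≈ -0.0022729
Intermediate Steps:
q(D) = 4 (q(D) = 4 - 1*0 = 4 + 0 = 4)
u(a) = 1/(4 + a) (u(a) = 1/(a + 4) = 1/(4 + a))
1/(-440 + u(30)) = 1/(-440 + 1/(4 + 30)) = 1/(-440 + 1/34) = 1/(-14959/34) = -34/14959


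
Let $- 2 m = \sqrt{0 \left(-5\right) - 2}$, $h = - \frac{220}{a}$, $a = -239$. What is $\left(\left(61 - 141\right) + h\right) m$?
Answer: $\frac{9450 i \sqrt{2}}{239} \approx 55.918 i$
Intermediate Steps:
$h = \frac{220}{239}$ ($h = - \frac{220}{-239} = \left(-220\right) \left(- \frac{1}{239}\right) = \frac{220}{239} \approx 0.9205$)
$m = - \frac{i \sqrt{2}}{2}$ ($m = - \frac{\sqrt{0 \left(-5\right) - 2}}{2} = - \frac{\sqrt{0 - 2}}{2} = - \frac{\sqrt{-2}}{2} = - \frac{i \sqrt{2}}{2} \approx - 0.70711 i$)
$\left(\left(61 - 141\right) + h\right) m = \left(\left(61 - 141\right) + \frac{220}{239}\right) \left(- \frac{i \sqrt{2}}{2}\right) = \left(-80 + \frac{220}{239}\right) \left(- \frac{i \sqrt{2}}{2}\right) = - \frac{18900 \left(- \frac{i \sqrt{2}}{2}\right)}{239} = \frac{9450 i \sqrt{2}}{239}$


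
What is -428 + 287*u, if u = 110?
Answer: 31142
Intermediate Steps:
-428 + 287*u = -428 + 287*110 = -428 + 31570 = 31142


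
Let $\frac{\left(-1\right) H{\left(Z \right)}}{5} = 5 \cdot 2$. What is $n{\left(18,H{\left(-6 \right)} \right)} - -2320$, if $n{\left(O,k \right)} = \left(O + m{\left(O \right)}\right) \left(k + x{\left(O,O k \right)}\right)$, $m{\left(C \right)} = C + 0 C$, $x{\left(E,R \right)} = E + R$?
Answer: $-31232$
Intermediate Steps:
$m{\left(C \right)} = C$ ($m{\left(C \right)} = C + 0 = C$)
$H{\left(Z \right)} = -50$ ($H{\left(Z \right)} = - 5 \cdot 5 \cdot 2 = \left(-5\right) 10 = -50$)
$n{\left(O,k \right)} = 2 O \left(O + k + O k\right)$ ($n{\left(O,k \right)} = \left(O + O\right) \left(k + \left(O + O k\right)\right) = 2 O \left(O + k + O k\right)$)
$n{\left(18,H{\left(-6 \right)} \right)} - -2320 = 2 \cdot 18 \left(-50 + 18 \left(1 - 50\right)\right) - -2320 = 2 \cdot 18 \left(-50 + 18 \left(-49\right)\right) + 2320 = 2 \cdot 18 \left(-50 - 882\right) + 2320 = 2 \cdot 18 \left(-932\right) + 2320 = -33552 + 2320 = -31232$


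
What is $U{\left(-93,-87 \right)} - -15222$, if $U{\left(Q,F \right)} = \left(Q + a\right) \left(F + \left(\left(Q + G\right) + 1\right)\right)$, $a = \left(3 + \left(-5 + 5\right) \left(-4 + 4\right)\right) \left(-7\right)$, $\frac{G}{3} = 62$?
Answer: $14424$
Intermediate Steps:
$G = 186$ ($G = 3 \cdot 62 = 186$)
$a = -21$ ($a = \left(3 + 0 \cdot 0\right) \left(-7\right) = \left(3 + 0\right) \left(-7\right) = 3 \left(-7\right) = -21$)
$U{\left(Q,F \right)} = \left(-21 + Q\right) \left(187 + F + Q\right)$ ($U{\left(Q,F \right)} = \left(Q - 21\right) \left(F + \left(\left(Q + 186\right) + 1\right)\right) = \left(-21 + Q\right) \left(F + \left(\left(186 + Q\right) + 1\right)\right) = \left(-21 + Q\right) \left(F + \left(187 + Q\right)\right) = \left(-21 + Q\right) \left(187 + F + Q\right)$)
$U{\left(-93,-87 \right)} - -15222 = \left(-3927 + \left(-93\right)^{2} - -1827 + 166 \left(-93\right) - -8091\right) - -15222 = \left(-3927 + 8649 + 1827 - 15438 + 8091\right) + 15222 = -798 + 15222 = 14424$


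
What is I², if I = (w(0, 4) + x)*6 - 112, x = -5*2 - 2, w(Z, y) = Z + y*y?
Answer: 7744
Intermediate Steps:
w(Z, y) = Z + y²
x = -12 (x = -10 - 2 = -12)
I = -88 (I = ((0 + 4²) - 12)*6 - 112 = ((0 + 16) - 12)*6 - 112 = (16 - 12)*6 - 112 = 4*6 - 112 = 24 - 112 = -88)
I² = (-88)² = 7744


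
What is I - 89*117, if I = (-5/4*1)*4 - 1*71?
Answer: -10489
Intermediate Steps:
I = -76 (I = (-5*1/4*1)*4 - 71 = -5/4*1*4 - 71 = -5/4*4 - 71 = -5 - 71 = -76)
I - 89*117 = -76 - 89*117 = -76 - 10413 = -10489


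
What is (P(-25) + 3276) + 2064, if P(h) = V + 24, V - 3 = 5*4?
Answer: 5387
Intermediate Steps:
V = 23 (V = 3 + 5*4 = 3 + 20 = 23)
P(h) = 47 (P(h) = 23 + 24 = 47)
(P(-25) + 3276) + 2064 = (47 + 3276) + 2064 = 3323 + 2064 = 5387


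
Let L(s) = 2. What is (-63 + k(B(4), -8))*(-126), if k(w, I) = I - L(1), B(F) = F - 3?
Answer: 9198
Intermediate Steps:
B(F) = -3 + F
k(w, I) = -2 + I (k(w, I) = I - 1*2 = I - 2 = -2 + I)
(-63 + k(B(4), -8))*(-126) = (-63 + (-2 - 8))*(-126) = (-63 - 10)*(-126) = -73*(-126) = 9198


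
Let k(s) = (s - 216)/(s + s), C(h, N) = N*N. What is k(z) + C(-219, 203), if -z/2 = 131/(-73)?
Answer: 10789005/262 ≈ 41179.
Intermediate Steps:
C(h, N) = N²
z = 262/73 (z = -262/(-73) = -262*(-1)/73 = -2*(-131/73) = 262/73 ≈ 3.5890)
k(s) = (-216 + s)/(2*s) (k(s) = (-216 + s)/((2*s)) = (-216 + s)*(1/(2*s)) = (-216 + s)/(2*s))
k(z) + C(-219, 203) = (-216 + 262/73)/(2*(262/73)) + 203² = (½)*(73/262)*(-15506/73) + 41209 = -7753/262 + 41209 = 10789005/262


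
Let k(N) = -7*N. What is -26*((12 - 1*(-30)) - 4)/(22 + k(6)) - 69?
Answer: -98/5 ≈ -19.600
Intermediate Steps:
-26*((12 - 1*(-30)) - 4)/(22 + k(6)) - 69 = -26*((12 - 1*(-30)) - 4)/(22 - 7*6) - 69 = -26*((12 + 30) - 4)/(22 - 42) - 69 = -26*(42 - 4)/(-20) - 69 = -988*(-1)/20 - 69 = -26*(-19/10) - 69 = 247/5 - 69 = -98/5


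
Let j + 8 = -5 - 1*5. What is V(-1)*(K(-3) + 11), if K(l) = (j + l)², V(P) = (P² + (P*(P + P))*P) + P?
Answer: -904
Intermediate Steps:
j = -18 (j = -8 + (-5 - 1*5) = -8 + (-5 - 5) = -8 - 10 = -18)
V(P) = P + P² + 2*P³ (V(P) = (P² + (P*(2*P))*P) + P = (P² + (2*P²)*P) + P = (P² + 2*P³) + P = P + P² + 2*P³)
K(l) = (-18 + l)²
V(-1)*(K(-3) + 11) = (-(1 - 1 + 2*(-1)²))*((-18 - 3)² + 11) = (-(1 - 1 + 2*1))*((-21)² + 11) = (-(1 - 1 + 2))*(441 + 11) = -1*2*452 = -2*452 = -904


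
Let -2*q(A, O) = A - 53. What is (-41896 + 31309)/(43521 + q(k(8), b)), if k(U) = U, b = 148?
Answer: -7058/29029 ≈ -0.24314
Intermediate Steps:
q(A, O) = 53/2 - A/2 (q(A, O) = -(A - 53)/2 = -(-53 + A)/2 = 53/2 - A/2)
(-41896 + 31309)/(43521 + q(k(8), b)) = (-41896 + 31309)/(43521 + (53/2 - ½*8)) = -10587/(43521 + (53/2 - 4)) = -10587/(43521 + 45/2) = -10587/87087/2 = -10587*2/87087 = -7058/29029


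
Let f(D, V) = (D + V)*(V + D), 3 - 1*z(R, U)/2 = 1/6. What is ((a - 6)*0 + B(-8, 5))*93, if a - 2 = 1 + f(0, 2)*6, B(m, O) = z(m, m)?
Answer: 527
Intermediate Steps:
z(R, U) = 17/3 (z(R, U) = 6 - 2/6 = 6 - 2*⅙ = 6 - ⅓ = 17/3)
f(D, V) = (D + V)² (f(D, V) = (D + V)*(D + V) = (D + V)²)
B(m, O) = 17/3
a = 27 (a = 2 + (1 + (0 + 2)²*6) = 2 + (1 + 2²*6) = 2 + (1 + 4*6) = 2 + (1 + 24) = 2 + 25 = 27)
((a - 6)*0 + B(-8, 5))*93 = ((27 - 6)*0 + 17/3)*93 = (21*0 + 17/3)*93 = (0 + 17/3)*93 = (17/3)*93 = 527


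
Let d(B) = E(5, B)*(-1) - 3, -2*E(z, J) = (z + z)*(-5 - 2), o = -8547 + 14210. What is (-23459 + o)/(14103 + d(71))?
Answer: -17796/14065 ≈ -1.2653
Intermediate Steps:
o = 5663
E(z, J) = 7*z (E(z, J) = -(z + z)*(-5 - 2)/2 = -2*z*(-7)/2 = -(-7)*z = 7*z)
d(B) = -38 (d(B) = (7*5)*(-1) - 3 = 35*(-1) - 3 = -35 - 3 = -38)
(-23459 + o)/(14103 + d(71)) = (-23459 + 5663)/(14103 - 38) = -17796/14065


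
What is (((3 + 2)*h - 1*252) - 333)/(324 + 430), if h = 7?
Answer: -275/377 ≈ -0.72944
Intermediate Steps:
(((3 + 2)*h - 1*252) - 333)/(324 + 430) = (((3 + 2)*7 - 1*252) - 333)/(324 + 430) = ((5*7 - 252) - 333)/754 = ((35 - 252) - 333)*(1/754) = (-217 - 333)*(1/754) = -550*1/754 = -275/377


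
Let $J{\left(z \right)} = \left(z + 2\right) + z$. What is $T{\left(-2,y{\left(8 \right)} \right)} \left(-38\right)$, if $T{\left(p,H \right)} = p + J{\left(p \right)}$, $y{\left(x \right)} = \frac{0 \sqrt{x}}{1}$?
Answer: $152$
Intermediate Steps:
$J{\left(z \right)} = 2 + 2 z$ ($J{\left(z \right)} = \left(2 + z\right) + z = 2 + 2 z$)
$y{\left(x \right)} = 0$ ($y{\left(x \right)} = 0 \cdot 1 = 0$)
$T{\left(p,H \right)} = 2 + 3 p$ ($T{\left(p,H \right)} = p + \left(2 + 2 p\right) = 2 + 3 p$)
$T{\left(-2,y{\left(8 \right)} \right)} \left(-38\right) = \left(2 + 3 \left(-2\right)\right) \left(-38\right) = \left(2 - 6\right) \left(-38\right) = \left(-4\right) \left(-38\right) = 152$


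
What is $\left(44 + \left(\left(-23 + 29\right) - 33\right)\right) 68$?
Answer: $1156$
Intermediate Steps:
$\left(44 + \left(\left(-23 + 29\right) - 33\right)\right) 68 = \left(44 + \left(6 - 33\right)\right) 68 = \left(44 - 27\right) 68 = 17 \cdot 68 = 1156$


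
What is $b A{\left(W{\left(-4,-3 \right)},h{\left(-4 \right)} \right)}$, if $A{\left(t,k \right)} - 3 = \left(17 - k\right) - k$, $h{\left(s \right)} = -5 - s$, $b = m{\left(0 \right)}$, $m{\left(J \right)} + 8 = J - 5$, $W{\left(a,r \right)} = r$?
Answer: $-286$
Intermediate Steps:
$m{\left(J \right)} = -13 + J$ ($m{\left(J \right)} = -8 + \left(J - 5\right) = -8 + \left(-5 + J\right) = -13 + J$)
$b = -13$ ($b = -13 + 0 = -13$)
$A{\left(t,k \right)} = 20 - 2 k$ ($A{\left(t,k \right)} = 3 - \left(-17 + 2 k\right) = 20 - 2 k$)
$b A{\left(W{\left(-4,-3 \right)},h{\left(-4 \right)} \right)} = - 13 \left(20 - 2 \left(-5 - -4\right)\right) = - 13 \left(20 - 2 \left(-5 + 4\right)\right) = - 13 \left(20 - -2\right) = - 13 \left(20 + 2\right) = \left(-13\right) 22 = -286$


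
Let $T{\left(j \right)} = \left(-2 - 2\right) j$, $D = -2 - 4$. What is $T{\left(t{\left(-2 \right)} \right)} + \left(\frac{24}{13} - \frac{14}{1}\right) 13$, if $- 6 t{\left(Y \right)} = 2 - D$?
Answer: $- \frac{458}{3} \approx -152.67$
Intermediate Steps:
$D = -6$ ($D = -2 - 4 = -6$)
$t{\left(Y \right)} = - \frac{4}{3}$ ($t{\left(Y \right)} = - \frac{2 - -6}{6} = - \frac{2 + 6}{6} = \left(- \frac{1}{6}\right) 8 = - \frac{4}{3}$)
$T{\left(j \right)} = - 4 j$
$T{\left(t{\left(-2 \right)} \right)} + \left(\frac{24}{13} - \frac{14}{1}\right) 13 = \left(-4\right) \left(- \frac{4}{3}\right) + \left(\frac{24}{13} - \frac{14}{1}\right) 13 = \frac{16}{3} + \left(24 \cdot \frac{1}{13} - 14\right) 13 = \frac{16}{3} + \left(\frac{24}{13} - 14\right) 13 = \frac{16}{3} - 158 = - \frac{458}{3}$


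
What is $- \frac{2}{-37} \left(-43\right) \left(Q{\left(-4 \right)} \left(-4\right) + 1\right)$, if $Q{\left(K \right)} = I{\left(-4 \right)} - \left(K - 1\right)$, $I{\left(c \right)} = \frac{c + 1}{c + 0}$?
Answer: $\frac{1892}{37} \approx 51.135$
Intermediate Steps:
$I{\left(c \right)} = \frac{1 + c}{c}$
$Q{\left(K \right)} = \frac{7}{4} - K$ ($Q{\left(K \right)} = \frac{1 - 4}{-4} - \left(K - 1\right) = \left(- \frac{1}{4}\right) \left(-3\right) - \left(-1 + K\right) = \frac{3}{4} - \left(-1 + K\right) = \frac{7}{4} - K$)
$- \frac{2}{-37} \left(-43\right) \left(Q{\left(-4 \right)} \left(-4\right) + 1\right) = - \frac{2}{-37} \left(-43\right) \left(\left(\frac{7}{4} - -4\right) \left(-4\right) + 1\right) = \left(-2\right) \left(- \frac{1}{37}\right) \left(-43\right) \left(\left(\frac{7}{4} + 4\right) \left(-4\right) + 1\right) = \frac{2}{37} \left(-43\right) \left(\frac{23}{4} \left(-4\right) + 1\right) = - \frac{86 \left(-23 + 1\right)}{37} = \left(- \frac{86}{37}\right) \left(-22\right) = \frac{1892}{37}$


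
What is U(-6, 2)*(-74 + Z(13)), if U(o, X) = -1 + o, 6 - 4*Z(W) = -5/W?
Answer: 26355/52 ≈ 506.83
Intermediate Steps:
Z(W) = 3/2 + 5/(4*W) (Z(W) = 3/2 - (-5)/(4*W) = 3/2 + 5/(4*W))
U(-6, 2)*(-74 + Z(13)) = (-1 - 6)*(-74 + (¼)*(5 + 6*13)/13) = -7*(-74 + (¼)*(1/13)*(5 + 78)) = -7*(-74 + (¼)*(1/13)*83) = -7*(-74 + 83/52) = -7*(-3765/52) = 26355/52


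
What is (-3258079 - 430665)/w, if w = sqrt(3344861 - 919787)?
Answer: -1844372*sqrt(2425074)/1212537 ≈ -2368.7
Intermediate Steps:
w = sqrt(2425074) ≈ 1557.3
(-3258079 - 430665)/w = (-3258079 - 430665)/(sqrt(2425074)) = -1844372*sqrt(2425074)/1212537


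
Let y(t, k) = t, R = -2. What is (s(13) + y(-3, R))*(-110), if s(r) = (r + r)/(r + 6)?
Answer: 3410/19 ≈ 179.47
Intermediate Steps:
s(r) = 2*r/(6 + r) (s(r) = (2*r)/(6 + r) = 2*r/(6 + r))
(s(13) + y(-3, R))*(-110) = (2*13/(6 + 13) - 3)*(-110) = (2*13/19 - 3)*(-110) = (2*13*(1/19) - 3)*(-110) = (26/19 - 3)*(-110) = -31/19*(-110) = 3410/19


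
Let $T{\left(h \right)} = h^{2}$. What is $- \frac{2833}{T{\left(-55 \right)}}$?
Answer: $- \frac{2833}{3025} \approx -0.93653$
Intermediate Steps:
$- \frac{2833}{T{\left(-55 \right)}} = - \frac{2833}{\left(-55\right)^{2}} = - \frac{2833}{3025}$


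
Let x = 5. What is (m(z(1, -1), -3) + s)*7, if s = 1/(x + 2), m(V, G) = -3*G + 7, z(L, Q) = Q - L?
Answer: 113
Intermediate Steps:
m(V, G) = 7 - 3*G
s = ⅐ (s = 1/(5 + 2) = 1/7 = ⅐ ≈ 0.14286)
(m(z(1, -1), -3) + s)*7 = ((7 - 3*(-3)) + ⅐)*7 = ((7 + 9) + ⅐)*7 = (16 + ⅐)*7 = (113/7)*7 = 113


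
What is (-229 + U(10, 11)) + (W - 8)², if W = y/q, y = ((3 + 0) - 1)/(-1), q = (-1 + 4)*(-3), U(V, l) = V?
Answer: -12839/81 ≈ -158.51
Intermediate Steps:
q = -9 (q = 3*(-3) = -9)
y = -2 (y = (3 - 1)*(-1) = 2*(-1) = -2)
W = 2/9 (W = -2/(-9) = -2*(-⅑) = 2/9 ≈ 0.22222)
(-229 + U(10, 11)) + (W - 8)² = (-229 + 10) + (2/9 - 8)² = -219 + (-70/9)² = -219 + 4900/81 = -12839/81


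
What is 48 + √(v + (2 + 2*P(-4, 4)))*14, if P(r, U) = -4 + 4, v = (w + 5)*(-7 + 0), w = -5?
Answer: 48 + 14*√2 ≈ 67.799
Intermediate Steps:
v = 0 (v = (-5 + 5)*(-7 + 0) = 0*(-7) = 0)
P(r, U) = 0
48 + √(v + (2 + 2*P(-4, 4)))*14 = 48 + √(0 + (2 + 2*0))*14 = 48 + √(0 + (2 + 0))*14 = 48 + √(0 + 2)*14 = 48 + √2*14 = 48 + 14*√2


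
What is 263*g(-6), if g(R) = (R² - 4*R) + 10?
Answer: 18410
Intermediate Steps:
g(R) = 10 + R² - 4*R
263*g(-6) = 263*(10 + (-6)² - 4*(-6)) = 263*(10 + 36 + 24) = 263*70 = 18410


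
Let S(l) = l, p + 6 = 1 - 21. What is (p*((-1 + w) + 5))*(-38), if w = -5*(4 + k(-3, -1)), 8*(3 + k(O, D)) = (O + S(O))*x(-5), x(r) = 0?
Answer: -988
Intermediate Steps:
p = -26 (p = -6 + (1 - 21) = -6 - 20 = -26)
k(O, D) = -3 (k(O, D) = -3 + ((O + O)*0)/8 = -3 + ((2*O)*0)/8 = -3 + (⅛)*0 = -3 + 0 = -3)
w = -5 (w = -5*(4 - 3) = -5*1 = -5)
(p*((-1 + w) + 5))*(-38) = -26*((-1 - 5) + 5)*(-38) = -26*(-6 + 5)*(-38) = -26*(-1)*(-38) = 26*(-38) = -988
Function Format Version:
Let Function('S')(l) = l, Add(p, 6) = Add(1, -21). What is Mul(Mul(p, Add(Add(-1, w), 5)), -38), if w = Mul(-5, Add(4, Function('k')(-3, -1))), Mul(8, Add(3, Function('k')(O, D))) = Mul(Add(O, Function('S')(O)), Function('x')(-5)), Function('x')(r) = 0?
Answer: -988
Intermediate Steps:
p = -26 (p = Add(-6, Add(1, -21)) = Add(-6, -20) = -26)
Function('k')(O, D) = -3 (Function('k')(O, D) = Add(-3, Mul(Rational(1, 8), Mul(Add(O, O), 0))) = Add(-3, Mul(Rational(1, 8), Mul(Mul(2, O), 0))) = Add(-3, Mul(Rational(1, 8), 0)) = Add(-3, 0) = -3)
w = -5 (w = Mul(-5, Add(4, -3)) = Mul(-5, 1) = -5)
Mul(Mul(p, Add(Add(-1, w), 5)), -38) = Mul(Mul(-26, Add(Add(-1, -5), 5)), -38) = Mul(Mul(-26, Add(-6, 5)), -38) = Mul(Mul(-26, -1), -38) = Mul(26, -38) = -988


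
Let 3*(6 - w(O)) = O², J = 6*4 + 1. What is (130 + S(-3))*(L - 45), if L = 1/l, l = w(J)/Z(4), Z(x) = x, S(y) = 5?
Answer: -3689145/607 ≈ -6077.7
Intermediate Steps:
J = 25 (J = 24 + 1 = 25)
w(O) = 6 - O²/3
l = -607/12 (l = (6 - ⅓*25²)/4 = (6 - ⅓*625)*(¼) = (6 - 625/3)*(¼) = -607/3*¼ = -607/12 ≈ -50.583)
L = -12/607 (L = 1/(-607/12) = -12/607 ≈ -0.019769)
(130 + S(-3))*(L - 45) = (130 + 5)*(-12/607 - 45) = 135*(-27327/607) = -3689145/607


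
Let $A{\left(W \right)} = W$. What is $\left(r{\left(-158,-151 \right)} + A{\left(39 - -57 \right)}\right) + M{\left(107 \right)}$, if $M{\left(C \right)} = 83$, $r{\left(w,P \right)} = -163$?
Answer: $16$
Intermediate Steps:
$\left(r{\left(-158,-151 \right)} + A{\left(39 - -57 \right)}\right) + M{\left(107 \right)} = \left(-163 + \left(39 - -57\right)\right) + 83 = \left(-163 + \left(39 + 57\right)\right) + 83 = \left(-163 + 96\right) + 83 = -67 + 83 = 16$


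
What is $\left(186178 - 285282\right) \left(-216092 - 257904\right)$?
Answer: $46974899584$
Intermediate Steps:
$\left(186178 - 285282\right) \left(-216092 - 257904\right) = \left(-99104\right) \left(-473996\right) = 46974899584$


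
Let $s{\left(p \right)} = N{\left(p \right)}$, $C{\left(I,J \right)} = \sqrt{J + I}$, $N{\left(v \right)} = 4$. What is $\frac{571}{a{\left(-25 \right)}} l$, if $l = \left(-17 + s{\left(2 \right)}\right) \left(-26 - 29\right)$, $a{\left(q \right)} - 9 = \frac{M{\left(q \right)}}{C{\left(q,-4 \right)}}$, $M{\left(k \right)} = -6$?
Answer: $\frac{2367937}{53} - \frac{163306 i \sqrt{29}}{159} \approx 44678.0 - 5531.0 i$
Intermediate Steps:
$C{\left(I,J \right)} = \sqrt{I + J}$
$s{\left(p \right)} = 4$
$a{\left(q \right)} = 9 - \frac{6}{\sqrt{-4 + q}}$ ($a{\left(q \right)} = 9 - \frac{6}{\sqrt{q - 4}} = 9 - \frac{6}{\sqrt{-4 + q}}$)
$l = 715$ ($l = \left(-17 + 4\right) \left(-26 - 29\right) = \left(-13\right) \left(-55\right) = 715$)
$\frac{571}{a{\left(-25 \right)}} l = \frac{571}{9 - \frac{6}{\sqrt{-4 - 25}}} \cdot 715 = \frac{571}{9 - \frac{6}{i \sqrt{29}}} \cdot 715 = \frac{571}{9 - 6 \left(- \frac{i \sqrt{29}}{29}\right)} 715 = \frac{571}{9 + \frac{6 i \sqrt{29}}{29}} \cdot 715 = \frac{408265}{9 + \frac{6 i \sqrt{29}}{29}}$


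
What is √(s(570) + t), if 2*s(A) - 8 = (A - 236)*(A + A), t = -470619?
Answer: I*√280235 ≈ 529.37*I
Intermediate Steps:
s(A) = 4 + A*(-236 + A) (s(A) = 4 + ((A - 236)*(A + A))/2 = 4 + ((-236 + A)*(2*A))/2 = 4 + (2*A*(-236 + A))/2 = 4 + A*(-236 + A))
√(s(570) + t) = √((4 + 570² - 236*570) - 470619) = √((4 + 324900 - 134520) - 470619) = √(190384 - 470619) = √(-280235) = I*√280235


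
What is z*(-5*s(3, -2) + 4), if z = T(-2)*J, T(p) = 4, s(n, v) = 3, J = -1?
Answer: 44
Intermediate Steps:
z = -4 (z = 4*(-1) = -4)
z*(-5*s(3, -2) + 4) = -4*(-5*3 + 4) = -4*(-15 + 4) = -4*(-11) = 44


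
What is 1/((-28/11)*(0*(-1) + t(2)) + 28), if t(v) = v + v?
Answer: 11/196 ≈ 0.056122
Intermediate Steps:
t(v) = 2*v
1/((-28/11)*(0*(-1) + t(2)) + 28) = 1/((-28/11)*(0*(-1) + 2*2) + 28) = 1/((-28*1/11)*(0 + 4) + 28) = 1/(-28/11*4 + 28) = 1/(-112/11 + 28) = 1/(196/11) = 11/196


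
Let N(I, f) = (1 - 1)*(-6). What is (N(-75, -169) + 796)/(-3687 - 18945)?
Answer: -199/5658 ≈ -0.035171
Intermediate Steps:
N(I, f) = 0 (N(I, f) = 0*(-6) = 0)
(N(-75, -169) + 796)/(-3687 - 18945) = (0 + 796)/(-3687 - 18945) = 796/(-22632) = 796*(-1/22632) = -199/5658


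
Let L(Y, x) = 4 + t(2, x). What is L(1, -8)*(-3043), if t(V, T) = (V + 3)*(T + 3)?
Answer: 63903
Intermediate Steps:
t(V, T) = (3 + T)*(3 + V) (t(V, T) = (3 + V)*(3 + T) = (3 + T)*(3 + V))
L(Y, x) = 19 + 5*x (L(Y, x) = 4 + (9 + 3*x + 3*2 + x*2) = 4 + (9 + 3*x + 6 + 2*x) = 4 + (15 + 5*x) = 19 + 5*x)
L(1, -8)*(-3043) = (19 + 5*(-8))*(-3043) = (19 - 40)*(-3043) = -21*(-3043) = 63903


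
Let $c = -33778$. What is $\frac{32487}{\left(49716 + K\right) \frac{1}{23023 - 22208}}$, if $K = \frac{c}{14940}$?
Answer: $\frac{197782480350}{371361631} \approx 532.59$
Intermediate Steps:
$K = - \frac{16889}{7470}$ ($K = - \frac{33778}{14940} = \left(-33778\right) \frac{1}{14940} = - \frac{16889}{7470} \approx -2.2609$)
$\frac{32487}{\left(49716 + K\right) \frac{1}{23023 - 22208}} = \frac{32487}{\left(49716 - \frac{16889}{7470}\right) \frac{1}{23023 - 22208}} = \frac{32487}{\frac{371361631}{7470} \cdot \frac{1}{815}} = \frac{32487}{\frac{371361631}{6088050}} = 32487 \cdot \frac{6088050}{371361631} = \frac{197782480350}{371361631}$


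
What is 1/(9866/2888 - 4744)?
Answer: -1444/6845403 ≈ -0.00021094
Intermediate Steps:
1/(9866/2888 - 4744) = 1/(9866*(1/2888) - 4744) = 1/(4933/1444 - 4744) = 1/(-6845403/1444) = -1444/6845403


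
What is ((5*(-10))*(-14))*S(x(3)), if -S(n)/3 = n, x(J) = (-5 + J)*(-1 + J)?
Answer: 8400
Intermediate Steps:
x(J) = (-1 + J)*(-5 + J)
S(n) = -3*n
((5*(-10))*(-14))*S(x(3)) = ((5*(-10))*(-14))*(-3*(5 + 3² - 6*3)) = (-50*(-14))*(-3*(5 + 9 - 18)) = 700*(-3*(-4)) = 700*12 = 8400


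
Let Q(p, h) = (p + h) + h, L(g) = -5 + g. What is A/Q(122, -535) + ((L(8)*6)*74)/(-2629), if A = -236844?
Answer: 51783345/207691 ≈ 249.33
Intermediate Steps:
Q(p, h) = p + 2*h (Q(p, h) = (h + p) + h = p + 2*h)
A/Q(122, -535) + ((L(8)*6)*74)/(-2629) = -236844/(122 + 2*(-535)) + (((-5 + 8)*6)*74)/(-2629) = -236844/(122 - 1070) + ((3*6)*74)*(-1/2629) = -236844/(-948) + (18*74)*(-1/2629) = -236844*(-1/948) + 1332*(-1/2629) = 19737/79 - 1332/2629 = 51783345/207691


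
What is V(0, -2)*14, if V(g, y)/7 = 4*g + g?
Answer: 0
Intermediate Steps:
V(g, y) = 35*g (V(g, y) = 7*(4*g + g) = 7*(5*g) = 35*g)
V(0, -2)*14 = (35*0)*14 = 0*14 = 0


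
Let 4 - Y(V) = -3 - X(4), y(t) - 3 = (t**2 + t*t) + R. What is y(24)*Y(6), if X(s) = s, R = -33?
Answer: 12342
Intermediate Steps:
y(t) = -30 + 2*t**2 (y(t) = 3 + ((t**2 + t*t) - 33) = 3 + ((t**2 + t**2) - 33) = 3 + (2*t**2 - 33) = 3 + (-33 + 2*t**2) = -30 + 2*t**2)
Y(V) = 11 (Y(V) = 4 - (-3 - 1*4) = 4 - (-3 - 4) = 4 - 1*(-7) = 4 + 7 = 11)
y(24)*Y(6) = (-30 + 2*24**2)*11 = (-30 + 2*576)*11 = (-30 + 1152)*11 = 1122*11 = 12342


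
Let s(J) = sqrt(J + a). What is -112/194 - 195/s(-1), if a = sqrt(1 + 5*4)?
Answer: -56/97 - 195/sqrt(-1 + sqrt(21)) ≈ -103.60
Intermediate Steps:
a = sqrt(21) (a = sqrt(1 + 20) = sqrt(21) ≈ 4.5826)
s(J) = sqrt(J + sqrt(21))
-112/194 - 195/s(-1) = -112/194 - 195/sqrt(-1 + sqrt(21)) = -112*1/194 - 195/sqrt(-1 + sqrt(21)) = -56/97 - 195/sqrt(-1 + sqrt(21))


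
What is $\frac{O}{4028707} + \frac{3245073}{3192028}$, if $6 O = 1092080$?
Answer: $\frac{40963319900953}{38579236643388} \approx 1.0618$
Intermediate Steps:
$O = \frac{546040}{3}$ ($O = \frac{1}{6} \cdot 1092080 = \frac{546040}{3} \approx 1.8201 \cdot 10^{5}$)
$\frac{O}{4028707} + \frac{3245073}{3192028} = \frac{546040}{3 \cdot 4028707} + \frac{3245073}{3192028} = \frac{546040}{3} \cdot \frac{1}{4028707} + 3245073 \cdot \frac{1}{3192028} = \frac{546040}{12086121} + \frac{3245073}{3192028} = \frac{40963319900953}{38579236643388}$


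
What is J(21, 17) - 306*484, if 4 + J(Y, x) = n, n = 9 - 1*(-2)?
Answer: -148097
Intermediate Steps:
n = 11 (n = 9 + 2 = 11)
J(Y, x) = 7 (J(Y, x) = -4 + 11 = 7)
J(21, 17) - 306*484 = 7 - 306*484 = 7 - 148104 = -148097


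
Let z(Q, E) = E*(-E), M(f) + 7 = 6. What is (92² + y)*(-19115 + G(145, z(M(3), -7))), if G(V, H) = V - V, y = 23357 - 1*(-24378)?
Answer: -1074243885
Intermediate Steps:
M(f) = -1 (M(f) = -7 + 6 = -1)
y = 47735 (y = 23357 + 24378 = 47735)
z(Q, E) = -E²
G(V, H) = 0
(92² + y)*(-19115 + G(145, z(M(3), -7))) = (92² + 47735)*(-19115 + 0) = (8464 + 47735)*(-19115) = 56199*(-19115) = -1074243885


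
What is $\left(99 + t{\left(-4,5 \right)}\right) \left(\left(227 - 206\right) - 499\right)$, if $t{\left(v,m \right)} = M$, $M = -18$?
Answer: $-38718$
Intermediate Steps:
$t{\left(v,m \right)} = -18$
$\left(99 + t{\left(-4,5 \right)}\right) \left(\left(227 - 206\right) - 499\right) = \left(99 - 18\right) \left(\left(227 - 206\right) - 499\right) = 81 \left(21 - 499\right) = 81 \left(-478\right) = -38718$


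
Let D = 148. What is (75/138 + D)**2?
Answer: 46689889/2116 ≈ 22065.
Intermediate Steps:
(75/138 + D)**2 = (75/138 + 148)**2 = (75*(1/138) + 148)**2 = (25/46 + 148)**2 = (6833/46)**2 = 46689889/2116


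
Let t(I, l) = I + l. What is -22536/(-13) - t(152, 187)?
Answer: 18129/13 ≈ 1394.5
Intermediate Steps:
-22536/(-13) - t(152, 187) = -22536/(-13) - (152 + 187) = -22536*(-1)/13 - 1*339 = -1878*(-12/13) - 339 = 22536/13 - 339 = 18129/13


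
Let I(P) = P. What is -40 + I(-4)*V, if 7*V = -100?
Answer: 120/7 ≈ 17.143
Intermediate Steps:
V = -100/7 (V = (1/7)*(-100) = -100/7 ≈ -14.286)
-40 + I(-4)*V = -40 - 4*(-100/7) = -40 + 400/7 = 120/7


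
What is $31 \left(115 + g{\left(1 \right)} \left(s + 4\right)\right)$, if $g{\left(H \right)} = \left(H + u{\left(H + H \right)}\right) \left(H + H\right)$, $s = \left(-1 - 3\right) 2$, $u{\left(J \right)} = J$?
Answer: $2821$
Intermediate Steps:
$s = -8$ ($s = \left(-4\right) 2 = -8$)
$g{\left(H \right)} = 6 H^{2}$ ($g{\left(H \right)} = \left(H + \left(H + H\right)\right) \left(H + H\right) = \left(H + 2 H\right) 2 H = 3 H 2 H = 6 H^{2}$)
$31 \left(115 + g{\left(1 \right)} \left(s + 4\right)\right) = 31 \left(115 + 6 \cdot 1^{2} \left(-8 + 4\right)\right) = 31 \left(115 + 6 \cdot 1 \left(-4\right)\right) = 31 \left(115 + 6 \left(-4\right)\right) = 31 \left(115 - 24\right) = 31 \cdot 91 = 2821$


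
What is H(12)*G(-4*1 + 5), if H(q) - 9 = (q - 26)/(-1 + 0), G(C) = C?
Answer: 23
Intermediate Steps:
H(q) = 35 - q (H(q) = 9 + (q - 26)/(-1 + 0) = 9 + (-26 + q)/(-1) = 9 + (-26 + q)*(-1) = 9 + (26 - q) = 35 - q)
H(12)*G(-4*1 + 5) = (35 - 1*12)*(-4*1 + 5) = (35 - 12)*(-4 + 5) = 23*1 = 23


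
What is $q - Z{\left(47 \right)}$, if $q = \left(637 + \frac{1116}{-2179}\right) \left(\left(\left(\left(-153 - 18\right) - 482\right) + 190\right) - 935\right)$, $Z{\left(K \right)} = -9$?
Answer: $- \frac{1938876375}{2179} \approx -8.898 \cdot 10^{5}$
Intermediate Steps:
$q = - \frac{1938895986}{2179}$ ($q = \left(637 + 1116 \left(- \frac{1}{2179}\right)\right) \left(\left(\left(-171 - 482\right) + 190\right) - 935\right) = \left(637 - \frac{1116}{2179}\right) \left(\left(-653 + 190\right) - 935\right) = \frac{1386907 \left(-463 - 935\right)}{2179} = \frac{1386907}{2179} \left(-1398\right) = - \frac{1938895986}{2179} \approx -8.8981 \cdot 10^{5}$)
$q - Z{\left(47 \right)} = - \frac{1938895986}{2179} - -9 = - \frac{1938895986}{2179} + 9 = - \frac{1938876375}{2179}$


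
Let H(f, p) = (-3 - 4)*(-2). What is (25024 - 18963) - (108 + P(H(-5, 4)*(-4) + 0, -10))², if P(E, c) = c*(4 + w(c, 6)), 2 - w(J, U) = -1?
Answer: 4617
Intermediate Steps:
H(f, p) = 14 (H(f, p) = -7*(-2) = 14)
w(J, U) = 3 (w(J, U) = 2 - 1*(-1) = 2 + 1 = 3)
P(E, c) = 7*c (P(E, c) = c*(4 + 3) = c*7 = 7*c)
(25024 - 18963) - (108 + P(H(-5, 4)*(-4) + 0, -10))² = (25024 - 18963) - (108 + 7*(-10))² = 6061 - (108 - 70)² = 6061 - 1*38² = 6061 - 1*1444 = 6061 - 1444 = 4617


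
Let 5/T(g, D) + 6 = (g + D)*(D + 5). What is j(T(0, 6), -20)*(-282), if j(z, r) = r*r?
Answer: -112800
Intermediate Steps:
T(g, D) = 5/(-6 + (5 + D)*(D + g)) (T(g, D) = 5/(-6 + (g + D)*(D + 5)) = 5/(-6 + (D + g)*(5 + D)) = 5/(-6 + (5 + D)*(D + g)))
j(z, r) = r²
j(T(0, 6), -20)*(-282) = (-20)²*(-282) = 400*(-282) = -112800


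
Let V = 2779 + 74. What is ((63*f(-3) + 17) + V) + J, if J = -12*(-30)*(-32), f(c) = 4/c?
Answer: -8734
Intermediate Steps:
V = 2853
J = -11520 (J = 360*(-32) = -11520)
((63*f(-3) + 17) + V) + J = ((63*(4/(-3)) + 17) + 2853) - 11520 = ((63*(4*(-1/3)) + 17) + 2853) - 11520 = ((63*(-4/3) + 17) + 2853) - 11520 = ((-84 + 17) + 2853) - 11520 = (-67 + 2853) - 11520 = 2786 - 11520 = -8734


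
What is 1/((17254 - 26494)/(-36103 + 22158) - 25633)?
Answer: -2789/71488589 ≈ -3.9013e-5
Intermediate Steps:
1/((17254 - 26494)/(-36103 + 22158) - 25633) = 1/(-9240/(-13945) - 25633) = 1/(-9240*(-1/13945) - 25633) = 1/(1848/2789 - 25633) = 1/(-71488589/2789) = -2789/71488589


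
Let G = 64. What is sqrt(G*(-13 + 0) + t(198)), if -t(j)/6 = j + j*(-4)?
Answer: 2*sqrt(683) ≈ 52.269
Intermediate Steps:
t(j) = 18*j (t(j) = -6*(j + j*(-4)) = -6*(j - 4*j) = -(-18)*j = 18*j)
sqrt(G*(-13 + 0) + t(198)) = sqrt(64*(-13 + 0) + 18*198) = sqrt(64*(-13) + 3564) = sqrt(-832 + 3564) = sqrt(2732) = 2*sqrt(683)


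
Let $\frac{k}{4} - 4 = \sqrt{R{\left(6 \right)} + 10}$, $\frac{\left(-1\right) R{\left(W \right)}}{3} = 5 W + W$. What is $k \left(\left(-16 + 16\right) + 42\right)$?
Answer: $672 + 1176 i \sqrt{2} \approx 672.0 + 1663.1 i$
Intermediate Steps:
$R{\left(W \right)} = - 18 W$ ($R{\left(W \right)} = - 3 \left(5 W + W\right) = - 3 \cdot 6 W = - 18 W$)
$k = 16 + 28 i \sqrt{2}$ ($k = 16 + 4 \sqrt{\left(-18\right) 6 + 10} = 16 + 4 \sqrt{-108 + 10} = 16 + 4 \sqrt{-98} = 16 + 4 \cdot 7 i \sqrt{2} = 16 + 28 i \sqrt{2} \approx 16.0 + 39.598 i$)
$k \left(\left(-16 + 16\right) + 42\right) = \left(16 + 28 i \sqrt{2}\right) \left(\left(-16 + 16\right) + 42\right) = \left(16 + 28 i \sqrt{2}\right) \left(0 + 42\right) = \left(16 + 28 i \sqrt{2}\right) 42 = 672 + 1176 i \sqrt{2}$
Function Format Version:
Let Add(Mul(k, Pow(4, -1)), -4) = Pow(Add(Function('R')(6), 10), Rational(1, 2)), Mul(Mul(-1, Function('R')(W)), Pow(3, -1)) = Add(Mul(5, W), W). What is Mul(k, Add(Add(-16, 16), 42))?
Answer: Add(672, Mul(1176, I, Pow(2, Rational(1, 2)))) ≈ Add(672.00, Mul(1663.1, I))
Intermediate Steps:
Function('R')(W) = Mul(-18, W) (Function('R')(W) = Mul(-3, Add(Mul(5, W), W)) = Mul(-3, Mul(6, W)) = Mul(-18, W))
k = Add(16, Mul(28, I, Pow(2, Rational(1, 2)))) (k = Add(16, Mul(4, Pow(Add(Mul(-18, 6), 10), Rational(1, 2)))) = Add(16, Mul(4, Pow(Add(-108, 10), Rational(1, 2)))) = Add(16, Mul(4, Pow(-98, Rational(1, 2)))) = Add(16, Mul(4, Mul(7, I, Pow(2, Rational(1, 2))))) = Add(16, Mul(28, I, Pow(2, Rational(1, 2)))) ≈ Add(16.000, Mul(39.598, I)))
Mul(k, Add(Add(-16, 16), 42)) = Mul(Add(16, Mul(28, I, Pow(2, Rational(1, 2)))), Add(Add(-16, 16), 42)) = Mul(Add(16, Mul(28, I, Pow(2, Rational(1, 2)))), Add(0, 42)) = Mul(Add(16, Mul(28, I, Pow(2, Rational(1, 2)))), 42) = Add(672, Mul(1176, I, Pow(2, Rational(1, 2))))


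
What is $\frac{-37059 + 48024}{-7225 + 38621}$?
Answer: $\frac{10965}{31396} \approx 0.34925$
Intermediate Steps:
$\frac{-37059 + 48024}{-7225 + 38621} = \frac{10965}{31396}$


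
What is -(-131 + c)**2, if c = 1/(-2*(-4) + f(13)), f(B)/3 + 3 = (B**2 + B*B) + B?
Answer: -18991871721/1106704 ≈ -17161.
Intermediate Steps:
f(B) = -9 + 3*B + 6*B**2 (f(B) = -9 + 3*((B**2 + B*B) + B) = -9 + 3*((B**2 + B**2) + B) = -9 + 3*(2*B**2 + B) = -9 + 3*(B + 2*B**2) = -9 + (3*B + 6*B**2) = -9 + 3*B + 6*B**2)
c = 1/1052 (c = 1/(-2*(-4) + (-9 + 3*13 + 6*13**2)) = 1/(8 + (-9 + 39 + 6*169)) = 1/(8 + (-9 + 39 + 1014)) = 1/(8 + 1044) = 1/1052 ≈ 0.00095057)
-(-131 + c)**2 = -(-131 + 1/1052)**2 = -(-137811/1052)**2 = -1*18991871721/1106704 = -18991871721/1106704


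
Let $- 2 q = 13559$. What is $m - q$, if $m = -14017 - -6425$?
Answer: $- \frac{1625}{2} \approx -812.5$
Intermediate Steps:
$q = - \frac{13559}{2}$ ($q = \left(- \frac{1}{2}\right) 13559 = - \frac{13559}{2} \approx -6779.5$)
$m = -7592$ ($m = -14017 + 6425 = -7592$)
$m - q = -7592 - - \frac{13559}{2} = -7592 + \frac{13559}{2} = - \frac{1625}{2}$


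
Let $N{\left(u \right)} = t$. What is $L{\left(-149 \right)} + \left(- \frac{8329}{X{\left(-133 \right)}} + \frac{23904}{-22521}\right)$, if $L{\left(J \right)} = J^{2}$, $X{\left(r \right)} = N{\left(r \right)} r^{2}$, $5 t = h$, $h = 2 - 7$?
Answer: $\frac{2948021741774}{132791323} \approx 22200.0$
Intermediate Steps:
$h = -5$ ($h = 2 - 7 = -5$)
$t = -1$ ($t = \frac{1}{5} \left(-5\right) = -1$)
$N{\left(u \right)} = -1$
$X{\left(r \right)} = - r^{2}$
$L{\left(-149 \right)} + \left(- \frac{8329}{X{\left(-133 \right)}} + \frac{23904}{-22521}\right) = \left(-149\right)^{2} + \left(- \frac{8329}{\left(-1\right) \left(-133\right)^{2}} + \frac{23904}{-22521}\right) = 22201 - \left(\frac{7968}{7507} + \frac{8329}{\left(-1\right) 17689}\right) = 22201 - \left(\frac{7968}{7507} + \frac{8329}{-17689}\right) = 22201 - \frac{78420149}{132791323} = \frac{2948021741774}{132791323}$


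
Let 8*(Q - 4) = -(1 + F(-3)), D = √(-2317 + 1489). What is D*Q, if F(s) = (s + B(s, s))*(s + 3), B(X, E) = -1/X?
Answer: 93*I*√23/4 ≈ 111.5*I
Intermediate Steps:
F(s) = (3 + s)*(s - 1/s) (F(s) = (s - 1/s)*(s + 3) = (s - 1/s)*(3 + s) = (3 + s)*(s - 1/s))
D = 6*I*√23 (D = √(-828) = 6*I*√23 ≈ 28.775*I)
Q = 31/8 (Q = 4 + (-(1 + (-1 + (-3)² - 3/(-3) + 3*(-3))))/8 = 4 + (-(1 + (-1 + 9 - 3*(-⅓) - 9)))/8 = 4 + (-(1 + (-1 + 9 + 1 - 9)))/8 = 4 + (-(1 + 0))/8 = 4 + (-1*1)/8 = 4 + (⅛)*(-1) = 4 - ⅛ = 31/8 ≈ 3.8750)
D*Q = (6*I*√23)*(31/8) = 93*I*√23/4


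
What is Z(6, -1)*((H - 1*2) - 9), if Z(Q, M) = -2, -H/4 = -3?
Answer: -2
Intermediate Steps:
H = 12 (H = -4*(-3) = 12)
Z(6, -1)*((H - 1*2) - 9) = -2*((12 - 1*2) - 9) = -2*((12 - 2) - 9) = -2*(10 - 9) = -2*1 = -2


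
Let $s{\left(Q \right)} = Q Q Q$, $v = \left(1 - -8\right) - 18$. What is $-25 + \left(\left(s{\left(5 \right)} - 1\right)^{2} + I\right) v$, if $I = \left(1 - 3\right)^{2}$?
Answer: $-138445$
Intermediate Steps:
$v = -9$ ($v = \left(1 + 8\right) - 18 = 9 - 18 = -9$)
$s{\left(Q \right)} = Q^{3}$ ($s{\left(Q \right)} = Q^{2} Q = Q^{3}$)
$I = 4$ ($I = \left(-2\right)^{2} = 4$)
$-25 + \left(\left(s{\left(5 \right)} - 1\right)^{2} + I\right) v = -25 + \left(\left(5^{3} - 1\right)^{2} + 4\right) \left(-9\right) = -25 + \left(\left(125 - 1\right)^{2} + 4\right) \left(-9\right) = -25 + \left(124^{2} + 4\right) \left(-9\right) = -25 + \left(15376 + 4\right) \left(-9\right) = -25 + 15380 \left(-9\right) = -25 - 138420 = -138445$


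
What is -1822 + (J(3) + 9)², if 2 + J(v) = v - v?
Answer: -1773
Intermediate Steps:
J(v) = -2 (J(v) = -2 + (v - v) = -2 + 0 = -2)
-1822 + (J(3) + 9)² = -1822 + (-2 + 9)² = -1822 + 7² = -1822 + 49 = -1773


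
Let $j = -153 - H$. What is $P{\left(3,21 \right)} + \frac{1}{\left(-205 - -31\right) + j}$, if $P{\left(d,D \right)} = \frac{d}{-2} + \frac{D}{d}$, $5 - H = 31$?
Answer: $\frac{3309}{602} \approx 5.4967$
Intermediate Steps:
$H = -26$ ($H = 5 - 31 = -26$)
$P{\left(d,D \right)} = - \frac{d}{2} + \frac{D}{d}$ ($P{\left(d,D \right)} = d \left(- \frac{1}{2}\right) + \frac{D}{d} = - \frac{d}{2} + \frac{D}{d}$)
$j = -127$ ($j = -153 - -26 = -153 + 26 = -127$)
$P{\left(3,21 \right)} + \frac{1}{\left(-205 - -31\right) + j} = \left(\left(- \frac{1}{2}\right) 3 + \frac{21}{3}\right) + \frac{1}{\left(-205 - -31\right) - 127} = \left(- \frac{3}{2} + 21 \cdot \frac{1}{3}\right) + \frac{1}{\left(-205 + 31\right) - 127} = \left(- \frac{3}{2} + 7\right) + \frac{1}{-174 - 127} = \frac{11}{2} + \frac{1}{-301} = \frac{11}{2} - \frac{1}{301} = \frac{3309}{602}$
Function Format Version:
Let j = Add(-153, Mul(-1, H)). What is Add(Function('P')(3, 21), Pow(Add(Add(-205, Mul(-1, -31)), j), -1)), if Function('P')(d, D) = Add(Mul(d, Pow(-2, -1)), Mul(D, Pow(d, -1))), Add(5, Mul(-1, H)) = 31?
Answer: Rational(3309, 602) ≈ 5.4967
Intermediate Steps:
H = -26 (H = Add(5, Mul(-1, 31)) = Add(5, -31) = -26)
Function('P')(d, D) = Add(Mul(Rational(-1, 2), d), Mul(D, Pow(d, -1))) (Function('P')(d, D) = Add(Mul(d, Rational(-1, 2)), Mul(D, Pow(d, -1))) = Add(Mul(Rational(-1, 2), d), Mul(D, Pow(d, -1))))
j = -127 (j = Add(-153, Mul(-1, -26)) = Add(-153, 26) = -127)
Add(Function('P')(3, 21), Pow(Add(Add(-205, Mul(-1, -31)), j), -1)) = Add(Add(Mul(Rational(-1, 2), 3), Mul(21, Pow(3, -1))), Pow(Add(Add(-205, Mul(-1, -31)), -127), -1)) = Add(Add(Rational(-3, 2), Mul(21, Rational(1, 3))), Pow(Add(Add(-205, 31), -127), -1)) = Add(Add(Rational(-3, 2), 7), Pow(Add(-174, -127), -1)) = Add(Rational(11, 2), Pow(-301, -1)) = Add(Rational(11, 2), Rational(-1, 301)) = Rational(3309, 602)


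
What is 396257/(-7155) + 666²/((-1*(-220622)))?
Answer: -42124684337/789275205 ≈ -53.371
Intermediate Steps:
396257/(-7155) + 666²/((-1*(-220622))) = 396257*(-1/7155) + 443556/220622 = -396257/7155 + 443556*(1/220622) = -396257/7155 + 221778/110311 = -42124684337/789275205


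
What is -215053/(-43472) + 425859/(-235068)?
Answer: 140522527/44819632 ≈ 3.1353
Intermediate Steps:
-215053/(-43472) + 425859/(-235068) = -215053*(-1/43472) + 425859*(-1/235068) = 215053/43472 - 141953/78356 = 140522527/44819632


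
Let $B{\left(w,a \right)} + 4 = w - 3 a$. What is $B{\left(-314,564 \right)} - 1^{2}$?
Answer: $-2011$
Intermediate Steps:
$B{\left(w,a \right)} = -4 + w - 3 a$ ($B{\left(w,a \right)} = -4 - \left(- w + 3 a\right) = -4 + w - 3 a$)
$B{\left(-314,564 \right)} - 1^{2} = \left(-4 - 314 - 1692\right) - 1^{2} = \left(-4 - 314 - 1692\right) - 1 = -2010 - 1 = -2011$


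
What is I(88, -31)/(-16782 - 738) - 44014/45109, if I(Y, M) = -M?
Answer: -772523659/790309680 ≈ -0.97750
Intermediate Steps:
I(88, -31)/(-16782 - 738) - 44014/45109 = (-1*(-31))/(-16782 - 738) - 44014/45109 = 31/(-17520) - 44014*1/45109 = 31*(-1/17520) - 44014/45109 = -31/17520 - 44014/45109 = -772523659/790309680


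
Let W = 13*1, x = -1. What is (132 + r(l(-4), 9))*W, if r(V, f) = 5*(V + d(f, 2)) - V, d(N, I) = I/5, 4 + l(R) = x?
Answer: 1482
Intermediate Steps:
l(R) = -5 (l(R) = -4 - 1 = -5)
d(N, I) = I/5 (d(N, I) = I*(⅕) = I/5)
W = 13
r(V, f) = 2 + 4*V (r(V, f) = 5*(V + (⅕)*2) - V = 5*(V + ⅖) - V = 5*(⅖ + V) - V = (2 + 5*V) - V = 2 + 4*V)
(132 + r(l(-4), 9))*W = (132 + (2 + 4*(-5)))*13 = (132 + (2 - 20))*13 = (132 - 18)*13 = 114*13 = 1482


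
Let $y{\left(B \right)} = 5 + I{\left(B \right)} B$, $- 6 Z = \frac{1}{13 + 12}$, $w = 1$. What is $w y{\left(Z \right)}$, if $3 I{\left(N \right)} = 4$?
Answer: $\frac{1123}{225} \approx 4.9911$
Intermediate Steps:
$I{\left(N \right)} = \frac{4}{3}$ ($I{\left(N \right)} = \frac{1}{3} \cdot 4 = \frac{4}{3}$)
$Z = - \frac{1}{150}$ ($Z = - \frac{1}{6 \left(13 + 12\right)} = - \frac{1}{6 \cdot 25} = \left(- \frac{1}{6}\right) \frac{1}{25} = - \frac{1}{150} \approx -0.0066667$)
$y{\left(B \right)} = 5 + \frac{4 B}{3}$
$w y{\left(Z \right)} = 1 \left(5 + \frac{4}{3} \left(- \frac{1}{150}\right)\right) = 1 \left(5 - \frac{2}{225}\right) = 1 \cdot \frac{1123}{225} = \frac{1123}{225}$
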